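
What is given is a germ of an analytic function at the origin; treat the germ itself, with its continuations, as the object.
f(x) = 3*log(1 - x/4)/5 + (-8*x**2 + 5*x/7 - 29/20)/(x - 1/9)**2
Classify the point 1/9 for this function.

The denominator factor x - 1/9 vanishes at 1/9 and appears to the power 2; the numerator there equals -16663/11340, nonzero, and no other factor vanishes.
The branch terms are analytic at this point.
Hence a pole whose order is the multiplicity, 2.

The point is a pole of order 2.


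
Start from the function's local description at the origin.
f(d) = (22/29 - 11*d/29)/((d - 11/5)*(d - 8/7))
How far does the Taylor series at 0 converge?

The radius of convergence is 8/7.

Denominator factor (d - 8/7): pole of order 1 at 8/7, modulus 8/7.
Denominator factor (d - 11/5): pole of order 1 at 11/5, modulus 11/5.
The radius of convergence is the smallest modulus among the singular points: 8/7.


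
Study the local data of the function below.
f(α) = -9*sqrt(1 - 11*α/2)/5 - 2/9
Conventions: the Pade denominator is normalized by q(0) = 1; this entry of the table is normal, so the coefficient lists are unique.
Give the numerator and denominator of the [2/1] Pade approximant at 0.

The Pade approximant has numerator coefficients [-91/45, 473/45, -1089/160]; denominator coefficients [1, -11/4].

Taylor coefficients needed (expand at 0): a_0 = -91/45, a_1 = 99/20, a_2 = 1089/160, a_3 = 11979/640.
Write the denominator as Q(α) = 1 + q1*α. Requiring Q*f - P = O(α^4) with deg P <= 2 kills the coefficients of α^3..α^3 in Q*f:
  α^3: a_3 + q1*a_2 = 0, i.e. 11979/640 + (1089/160)*q1 = 0.
Solving this linear system: q1 = -11/4.
The numerator is Q*f truncated at degree 2: P0 = a_0 = -91/45; P1 = a_1 + q1*a_0 = 473/45; P2 = a_2 + q1*a_1 = -1089/160.


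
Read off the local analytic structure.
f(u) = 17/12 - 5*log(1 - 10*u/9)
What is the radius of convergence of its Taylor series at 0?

The radius of convergence is 9/10.

Branch term (-5)*log(1 - u/(9/10)): its argument vanishes at u = 9/10, a logarithmic branch point, modulus 9/10.
The radius of convergence is the smallest modulus among the singular points: 9/10.


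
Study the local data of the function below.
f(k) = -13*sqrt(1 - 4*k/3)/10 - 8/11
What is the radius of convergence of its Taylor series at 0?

Branch term (-13/10)*sqrt(1 - k/(3/4)): its argument vanishes at k = 3/4, a square-root branch point, modulus 3/4.
The radius of convergence is the smallest modulus among the singular points: 3/4.

The radius of convergence is 3/4.


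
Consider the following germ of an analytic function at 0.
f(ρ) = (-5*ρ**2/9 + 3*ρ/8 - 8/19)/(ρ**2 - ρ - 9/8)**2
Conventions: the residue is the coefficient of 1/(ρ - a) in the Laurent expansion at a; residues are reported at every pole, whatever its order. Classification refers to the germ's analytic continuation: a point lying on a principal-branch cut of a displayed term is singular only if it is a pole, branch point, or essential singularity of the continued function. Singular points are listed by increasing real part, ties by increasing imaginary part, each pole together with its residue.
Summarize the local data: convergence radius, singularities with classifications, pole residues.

Denominator factor (ρ**2 - ρ - 9/8)^2: discriminant 11/2, real irrational roots 1/2 + (1/4)*sqrt(22) and 1/2 - (1/4)*sqrt(22); poles of order 2, moduli 1/2 + (1/4)*sqrt(22) and -1/2 + (1/4)*sqrt(22).
The radius of convergence is the smallest modulus among the singular points: -1/2 + (1/4)*sqrt(22).
The factor ρ**2 - ρ - 9/8 splits as (ρ - a)(ρ - a') with a = 1/2 - (1/4)*sqrt(22), a' = 1/2 + (1/4)*sqrt(22). At the order-2 pole a set g(ρ) = (ρ - a)^2*f(ρ) = [-5*ρ**2/9 + 3*ρ/8 - 8/19] / (ρ - a')^2.
Order-2 pole: residue = g'(a); g'(1/2 - (1/4)*sqrt(22)) = (119/9196)*sqrt(22), so the residue is (119/9196)*sqrt(22).
The factor ρ**2 - ρ - 9/8 splits as (ρ - a)(ρ - a') with a = 1/2 + (1/4)*sqrt(22), a' = 1/2 - (1/4)*sqrt(22). At the order-2 pole a set g(ρ) = (ρ - a)^2*f(ρ) = [-5*ρ**2/9 + 3*ρ/8 - 8/19] / (ρ - a')^2.
Order-2 pole: residue = g'(a); g'(1/2 + (1/4)*sqrt(22)) = -(119/9196)*sqrt(22), so the residue is -(119/9196)*sqrt(22).
List the singular points by increasing real part (a conjugate pair: the negative imaginary part first).

Radius of convergence at 0: -1/2 + (1/4)*sqrt(22).
At 1/2 - (1/4)*sqrt(22): a pole of order 2; residue (119/9196)*sqrt(22).
At 1/2 + (1/4)*sqrt(22): a pole of order 2; residue -(119/9196)*sqrt(22).


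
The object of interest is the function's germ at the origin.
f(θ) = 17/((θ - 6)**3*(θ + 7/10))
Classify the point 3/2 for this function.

The point is a regular point.

Denominator factors: θ + 7/10 = 11/5 at θ = 3/2; θ - 6 = -9/2 at θ = 3/2 — none vanishes.
So the germ continues analytically to 3/2.


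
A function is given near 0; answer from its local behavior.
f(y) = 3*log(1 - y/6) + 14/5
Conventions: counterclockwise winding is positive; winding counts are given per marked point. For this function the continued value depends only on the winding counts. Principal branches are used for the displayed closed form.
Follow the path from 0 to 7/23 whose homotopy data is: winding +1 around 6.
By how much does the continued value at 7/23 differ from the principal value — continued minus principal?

The rational part is single-valued and drops out of the difference; each branch term changes only by its own monodromy.
(3)*log(1 - y/(6)): each positive loop around 6 adds 2*pi*i to the log, so winding +1 contributes (3)*(1)*2*pi*i = (6)*pi*i.
Summing the contributions at y = 7/23 gives (6)*pi*i.

Continued minus principal equals (6)*pi*i.


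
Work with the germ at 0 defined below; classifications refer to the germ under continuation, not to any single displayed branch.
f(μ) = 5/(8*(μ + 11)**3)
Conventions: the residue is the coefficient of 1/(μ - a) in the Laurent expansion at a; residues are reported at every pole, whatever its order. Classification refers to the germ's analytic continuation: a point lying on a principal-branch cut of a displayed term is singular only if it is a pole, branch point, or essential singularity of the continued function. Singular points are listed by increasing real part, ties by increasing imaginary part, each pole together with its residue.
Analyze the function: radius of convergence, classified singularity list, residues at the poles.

Radius of convergence at 0: 11.
At -11: a pole of order 3; residue 0.

Denominator factor (μ + 11)^3: pole of order 3 at -11, modulus 11.
The radius of convergence is the smallest modulus among the singular points: 11.
At the order-3 pole -11 set g(μ) = (μ - (-11))^3*f(μ) = 5/8.
Order-3 pole: residue = g''(a)/2; g''(-11) = 0, so the residue is 0.


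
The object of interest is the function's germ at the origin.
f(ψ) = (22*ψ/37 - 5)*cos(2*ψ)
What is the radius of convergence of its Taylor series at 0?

The radius of convergence is infinite.

The factor cos(2*ψ) is entire and contributes no finite singular point.
The polynomial part has no poles.
No finite singular points: the Taylor series at 0 converges everywhere.


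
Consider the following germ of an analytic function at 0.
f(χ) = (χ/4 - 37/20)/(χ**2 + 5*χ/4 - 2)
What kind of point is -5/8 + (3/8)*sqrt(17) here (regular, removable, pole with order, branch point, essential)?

The point is a pole of order 1.

The denominator factor χ**2 + 5*χ/4 - 2 vanishes at -5/8 + (3/8)*sqrt(17) and appears to the power 1; the numerator there equals -321/160 + (3/32)*sqrt(17), nonzero, and no other factor vanishes.
Hence a pole whose order is the multiplicity, 1.


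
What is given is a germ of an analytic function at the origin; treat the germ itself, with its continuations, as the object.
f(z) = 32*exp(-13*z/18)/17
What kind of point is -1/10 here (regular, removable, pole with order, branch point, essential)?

There is no denominator, hence no pole anywhere.
The factor exp(-13*z/18) is entire.
So the germ continues analytically to -1/10.

The point is a regular point.


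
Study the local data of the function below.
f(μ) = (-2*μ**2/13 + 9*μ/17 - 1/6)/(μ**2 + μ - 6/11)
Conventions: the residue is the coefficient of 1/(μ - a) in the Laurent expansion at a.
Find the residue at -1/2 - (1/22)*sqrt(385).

The residue is 151/442 + (617/36465)*sqrt(385).

The factor μ**2 + μ - 6/11 splits as (μ - a)(μ - a') with a = -1/2 - (1/22)*sqrt(385), a' = -1/2 + (1/22)*sqrt(385). At the order-1 pole a set g(μ) = (μ - a)*f(μ) = [-2*μ**2/13 + 9*μ/17 - 1/6] / (μ - a').
Simple pole: residue = g(a) at a = -1/2 - (1/22)*sqrt(385), which is 151/442 + (617/36465)*sqrt(385).


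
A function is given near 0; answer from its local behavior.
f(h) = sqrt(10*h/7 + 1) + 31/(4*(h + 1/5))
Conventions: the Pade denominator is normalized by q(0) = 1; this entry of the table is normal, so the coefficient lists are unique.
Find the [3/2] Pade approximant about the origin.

The Pade approximant has numerator coefficients [159/4, 46631855/1468364, 1015772825/143899672, 3281446375/3021893112]; denominator coefficients [1, 14531760/2569637, 353547175/107924754].

Taylor coefficients needed (expand at 0): a_0 = 159/4, a_1 = -5405/28, a_2 = 189825/196, a_3 = -6645375/1372, a_4 = 465190625/19208, a_5 = -2325965625/19208.
Write the denominator as Q(h) = 1 + q1*h + q2*h^2. Requiring Q*f - P = O(h^6) with deg P <= 3 kills the coefficients of h^4..h^5 in Q*f:
  h^4: a_4 + q1*a_3 + q2*a_2 = 0, i.e. 465190625/19208 + (-6645375/1372)*q1 + (189825/196)*q2 = 0.
  h^5: a_5 + q1*a_4 + q2*a_3 = 0, i.e. -2325965625/19208 + (465190625/19208)*q1 + (-6645375/1372)*q2 = 0.
Solving this linear system: q1 = 14531760/2569637, q2 = 353547175/107924754.
The numerator is Q*f truncated at degree 3: P0 = a_0 = 159/4; P1 = a_1 + q1*a_0 = 46631855/1468364; P2 = a_2 + q1*a_1 + q2*a_0 = 1015772825/143899672; P3 = a_3 + q1*a_2 + q2*a_1 = 3281446375/3021893112.


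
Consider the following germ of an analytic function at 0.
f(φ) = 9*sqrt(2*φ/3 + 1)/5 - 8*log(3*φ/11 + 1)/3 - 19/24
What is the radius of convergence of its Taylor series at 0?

The radius of convergence is 3/2.

Branch term (9/5)*sqrt(1 - φ/(-3/2)): its argument vanishes at φ = -3/2, a square-root branch point, modulus 3/2.
Branch term (-8/3)*log(1 - φ/(-11/3)): its argument vanishes at φ = -11/3, a logarithmic branch point, modulus 11/3.
The radius of convergence is the smallest modulus among the singular points: 3/2.


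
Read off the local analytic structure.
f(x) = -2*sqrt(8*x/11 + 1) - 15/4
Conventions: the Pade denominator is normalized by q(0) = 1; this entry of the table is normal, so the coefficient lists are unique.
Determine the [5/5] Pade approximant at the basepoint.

The Pade approximant has numerator coefficients [-23/4, -223/22, -772/121, -2282/1331, -2660/14641, -824/161051]; denominator coefficients [1, 18/11, 112/121, 280/1331, 240/14641, 32/161051].

Taylor coefficients needed (expand at 0): a_0 = -23/4, a_1 = -8/11, a_2 = 16/121, a_3 = -64/1331, a_4 = 320/14641, a_5 = -1792/161051, a_6 = 10752/1771561, a_7 = -6144/1771561, a_8 = 39936/19487171, a_9 = -266240/214358881, a_10 = 1810432/2357947691.
Write the denominator as Q(x) = 1 + q1*x + q2*x^2 + q3*x^3 + q4*x^4 + q5*x^5. Requiring Q*f - P = O(x^11) with deg P <= 5 kills the coefficients of x^6..x^10 in Q*f:
  x^6: a_6 + q1*a_5 + q2*a_4 + q3*a_3 + q4*a_2 + q5*a_1 = 0, i.e. 10752/1771561 + (-1792/161051)*q1 + (320/14641)*q2 + (-64/1331)*q3 + (16/121)*q4 + (-8/11)*q5 = 0.
  x^7: a_7 + q1*a_6 + q2*a_5 + q3*a_4 + q4*a_3 + q5*a_2 = 0, i.e. -6144/1771561 + (10752/1771561)*q1 + (-1792/161051)*q2 + (320/14641)*q3 + (-64/1331)*q4 + (16/121)*q5 = 0.
  x^8: a_8 + q1*a_7 + q2*a_6 + q3*a_5 + q4*a_4 + q5*a_3 = 0, i.e. 39936/19487171 + (-6144/1771561)*q1 + (10752/1771561)*q2 + (-1792/161051)*q3 + (320/14641)*q4 + (-64/1331)*q5 = 0.
  x^9: a_9 + q1*a_8 + q2*a_7 + q3*a_6 + q4*a_5 + q5*a_4 = 0, i.e. -266240/214358881 + (39936/19487171)*q1 + (-6144/1771561)*q2 + (10752/1771561)*q3 + (-1792/161051)*q4 + (320/14641)*q5 = 0.
  x^10: a_10 + q1*a_9 + q2*a_8 + q3*a_7 + q4*a_6 + q5*a_5 = 0, i.e. 1810432/2357947691 + (-266240/214358881)*q1 + (39936/19487171)*q2 + (-6144/1771561)*q3 + (10752/1771561)*q4 + (-1792/161051)*q5 = 0.
Solving this linear system: q1 = 18/11, q2 = 112/121, q3 = 280/1331, q4 = 240/14641, q5 = 32/161051.
The numerator is Q*f truncated at degree 5: P0 = a_0 = -23/4; P1 = a_1 + q1*a_0 = -223/22; P2 = a_2 + q1*a_1 + q2*a_0 = -772/121; P3 = a_3 + q1*a_2 + q2*a_1 + q3*a_0 = -2282/1331; P4 = a_4 + q1*a_3 + q2*a_2 + q3*a_1 + q4*a_0 = -2660/14641; P5 = a_5 + q1*a_4 + q2*a_3 + q3*a_2 + q4*a_1 + q5*a_0 = -824/161051.


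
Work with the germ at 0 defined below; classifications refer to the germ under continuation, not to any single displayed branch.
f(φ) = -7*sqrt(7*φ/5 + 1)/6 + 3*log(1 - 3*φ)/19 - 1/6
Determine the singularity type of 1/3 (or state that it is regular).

The point is a logarithmic branch point.

The term (3/19)*log(1 - φ/(1/3)) has argument 1 - 1/3/(1/3) = 0 at 1/3: a logarithmic (infinitely-sheeted) branch point; the remaining terms are analytic or single-valued there.


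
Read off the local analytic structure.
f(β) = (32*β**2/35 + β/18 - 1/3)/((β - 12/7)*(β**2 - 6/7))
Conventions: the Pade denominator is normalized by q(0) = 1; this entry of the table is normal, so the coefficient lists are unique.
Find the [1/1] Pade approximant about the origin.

Taylor coefficients needed (expand at 0): a_0 = -49/216, a_1 = -245/2592, a_2 = 47033/155520.
Write the denominator as Q(β) = 1 + q1*β. Requiring Q*f - P = O(β^3) with deg P <= 1 kills the coefficients of β^2..β^2 in Q*f:
  β^2: a_2 + q1*a_1 = 0, i.e. 47033/155520 + (-245/2592)*q1 = 0.
Solving this linear system: q1 = 6719/2100.
The numerator is Q*f truncated at degree 1: P0 = a_0 = -49/216; P1 = a_1 + q1*a_0 = -26579/32400.

The Pade approximant has numerator coefficients [-49/216, -26579/32400]; denominator coefficients [1, 6719/2100].


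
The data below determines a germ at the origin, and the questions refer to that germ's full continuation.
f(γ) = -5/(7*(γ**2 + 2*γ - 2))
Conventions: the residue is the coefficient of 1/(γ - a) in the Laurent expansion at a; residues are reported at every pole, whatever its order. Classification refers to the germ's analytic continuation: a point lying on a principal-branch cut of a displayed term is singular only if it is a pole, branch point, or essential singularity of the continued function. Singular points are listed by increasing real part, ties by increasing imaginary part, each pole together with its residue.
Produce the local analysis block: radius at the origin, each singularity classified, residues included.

Radius of convergence at 0: -1 + sqrt(3).
At -1 - sqrt(3): a pole of order 1; residue (5/42)*sqrt(3).
At -1 + sqrt(3): a pole of order 1; residue -(5/42)*sqrt(3).

Denominator factor (γ**2 + 2*γ - 2): discriminant 12, real irrational roots -1 + sqrt(3) and -1 - sqrt(3); poles of order 1, moduli -1 + sqrt(3) and 1 + sqrt(3).
The radius of convergence is the smallest modulus among the singular points: -1 + sqrt(3).
The factor γ**2 + 2*γ - 2 splits as (γ - a)(γ - a') with a = -1 - sqrt(3), a' = -1 + sqrt(3). At the order-1 pole a set g(γ) = (γ - a)*f(γ) = [-5/7] / (γ - a').
Simple pole: residue = g(a) at a = -1 - sqrt(3), which is (5/42)*sqrt(3).
The factor γ**2 + 2*γ - 2 splits as (γ - a)(γ - a') with a = -1 + sqrt(3), a' = -1 - sqrt(3). At the order-1 pole a set g(γ) = (γ - a)*f(γ) = [-5/7] / (γ - a').
Simple pole: residue = g(a) at a = -1 + sqrt(3), which is -(5/42)*sqrt(3).
List the singular points by increasing real part (a conjugate pair: the negative imaginary part first).


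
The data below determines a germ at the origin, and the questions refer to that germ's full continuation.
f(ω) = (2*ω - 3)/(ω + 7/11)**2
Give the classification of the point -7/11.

The point is a pole of order 2.

The denominator factor ω + 7/11 vanishes at -7/11 and appears to the power 2; the numerator there equals -47/11, nonzero, and no other factor vanishes.
Hence a pole whose order is the multiplicity, 2.


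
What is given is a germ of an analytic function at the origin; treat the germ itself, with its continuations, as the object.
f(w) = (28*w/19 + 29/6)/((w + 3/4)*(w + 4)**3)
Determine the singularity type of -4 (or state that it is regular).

The point is a pole of order 3.

The denominator factor w + 4 vanishes at -4 and appears to the power 3; the numerator there equals -121/114, nonzero, and no other factor vanishes.
Hence a pole whose order is the multiplicity, 3.


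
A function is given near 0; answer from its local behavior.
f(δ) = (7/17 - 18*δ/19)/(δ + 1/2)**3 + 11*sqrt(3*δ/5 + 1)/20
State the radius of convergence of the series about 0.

The radius of convergence is 1/2.

Denominator factor (δ + 1/2)^3: pole of order 3 at -1/2, modulus 1/2.
Branch term (11/20)*sqrt(1 - δ/(-5/3)): its argument vanishes at δ = -5/3, a square-root branch point, modulus 5/3.
The radius of convergence is the smallest modulus among the singular points: 1/2.


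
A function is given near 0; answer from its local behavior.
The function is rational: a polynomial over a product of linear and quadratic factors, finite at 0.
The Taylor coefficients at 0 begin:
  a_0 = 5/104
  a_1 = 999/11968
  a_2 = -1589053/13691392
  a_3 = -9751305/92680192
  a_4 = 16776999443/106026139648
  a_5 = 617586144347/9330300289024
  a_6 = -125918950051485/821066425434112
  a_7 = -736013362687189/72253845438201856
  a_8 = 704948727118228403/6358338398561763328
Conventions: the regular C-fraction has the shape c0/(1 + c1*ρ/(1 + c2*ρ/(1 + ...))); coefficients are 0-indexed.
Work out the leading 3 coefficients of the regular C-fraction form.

Taylor coefficients (read off): a_0 = 5/104, a_1 = 999/11968, a_2 = -1589053/13691392.
c0 = a_0 = 5/104. Peel one level at a time: if S = 1 + c*ρ/S' with S'(0) = 1, then c is the ρ-coefficient of S and S' = c*ρ/(S - 1).
S_1 = c0/f = 1 + (-12987/7480)*ρ + (151865837/27975200)*ρ^2 + ...; c1 = -12987/7480.
S_2 = c1*ρ/(S_1 - 1) = 1 + (151865837/48571380)*ρ + ...; c2 = 151865837/48571380.

The regular C-fraction coefficients are [5/104, -12987/7480, 151865837/48571380].


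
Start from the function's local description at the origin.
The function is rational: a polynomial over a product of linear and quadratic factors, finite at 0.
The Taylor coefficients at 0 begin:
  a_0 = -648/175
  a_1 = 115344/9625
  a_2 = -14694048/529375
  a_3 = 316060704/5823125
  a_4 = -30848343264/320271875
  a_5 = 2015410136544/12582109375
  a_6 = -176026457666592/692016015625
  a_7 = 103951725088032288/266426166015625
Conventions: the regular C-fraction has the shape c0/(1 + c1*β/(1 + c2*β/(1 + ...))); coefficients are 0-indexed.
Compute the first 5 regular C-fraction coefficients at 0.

Taylor coefficients (read off): a_0 = -648/175, a_1 = 115344/9625, a_2 = -14694048/529375, a_3 = 316060704/5823125, a_4 = -30848343264/320271875.
c0 = a_0 = -648/175. Peel one level at a time: if S = 1 + c*β/S' with S'(0) = 1, then c is the β-coefficient of S and S' = c*β/(S - 1).
S_1 = c0/f = 1 + (178/55)*β + (9008/3025)*β^2 + ...; c1 = 178/55.
S_2 = c1*β/(S_1 - 1) = 1 + (-4504/4895)*β + (1820574/2178275)*β^2 + ...; c2 = -4504/4895.
S_3 = c2*β/(S_2 - 1) = 1 + (910287/1002140)*β + (33324021/126787600)*β^2 + ...; c3 = 910287/1002140.
S_4 = c3*β/(S_3 - 1) = 1 + (-329537541/1138870180)*β + ...; c4 = -329537541/1138870180.

The regular C-fraction coefficients are [-648/175, 178/55, -4504/4895, 910287/1002140, -329537541/1138870180].


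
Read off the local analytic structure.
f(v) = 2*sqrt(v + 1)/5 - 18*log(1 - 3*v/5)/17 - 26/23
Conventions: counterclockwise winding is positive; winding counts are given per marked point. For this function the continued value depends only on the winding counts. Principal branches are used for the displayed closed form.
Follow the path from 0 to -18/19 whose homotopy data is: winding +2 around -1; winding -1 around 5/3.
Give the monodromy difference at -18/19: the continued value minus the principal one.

The rational part is single-valued and drops out of the difference; each branch term changes only by its own monodromy.
(-18/17)*log(1 - v/(5/3)): each positive loop around 5/3 adds 2*pi*i to the log, so winding -1 contributes (-18/17)*(-1)*2*pi*i = (36/17)*pi*i.
(2/5)*sqrt(1 - v/(-1)): winding +2 is even, the square root returns to the same sheet, contribution 0.
Summing the contributions at v = -18/19 gives (36/17)*pi*i.

Continued minus principal equals (36/17)*pi*i.


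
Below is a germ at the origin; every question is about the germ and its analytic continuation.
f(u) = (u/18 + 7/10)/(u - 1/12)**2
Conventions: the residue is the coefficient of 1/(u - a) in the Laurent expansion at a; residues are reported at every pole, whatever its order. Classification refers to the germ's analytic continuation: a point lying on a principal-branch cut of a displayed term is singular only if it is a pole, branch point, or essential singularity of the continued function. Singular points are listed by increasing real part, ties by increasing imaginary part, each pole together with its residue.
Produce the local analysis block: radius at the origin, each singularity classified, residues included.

Denominator factor (u - 1/12)^2: pole of order 2 at 1/12, modulus 1/12.
The radius of convergence is the smallest modulus among the singular points: 1/12.
At the order-2 pole 1/12 set g(u) = (u - (1/12))^2*f(u) = u/18 + 7/10.
Order-2 pole: residue = g'(a); g'(1/12) = 1/18, so the residue is 1/18.

Radius of convergence at 0: 1/12.
At 1/12: a pole of order 2; residue 1/18.


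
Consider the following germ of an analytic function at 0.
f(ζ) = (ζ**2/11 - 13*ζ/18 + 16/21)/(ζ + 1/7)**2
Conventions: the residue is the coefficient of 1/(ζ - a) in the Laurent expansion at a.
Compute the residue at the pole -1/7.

The residue is -1037/1386.

At the order-2 pole -1/7 set g(ζ) = (ζ - (-1/7))^2*f(ζ) = ζ**2/11 - 13*ζ/18 + 16/21.
Order-2 pole: residue = g'(a); g'(-1/7) = -1037/1386, so the residue is -1037/1386.


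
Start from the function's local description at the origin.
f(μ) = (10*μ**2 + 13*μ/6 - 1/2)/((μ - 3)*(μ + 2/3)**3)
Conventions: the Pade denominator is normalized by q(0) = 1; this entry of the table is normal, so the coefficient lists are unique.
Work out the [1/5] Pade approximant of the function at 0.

The Pade approximant has numerator coefficients [9/16, -145995/36359]; denominator coefficients [1, 297029/218154, 204565/145436, -880059/290872, 426465/72718, -984150/36359].

Taylor coefficients needed (expand at 0): a_0 = 9/16, a_1 = -153/32, a_2 = 183/32, a_3 = 41/64, a_4 = -20491/768, a_5 = 442345/4608, a_6 = -1756969/6912.
Write the denominator as Q(μ) = 1 + q1*μ + q2*μ^2 + q3*μ^3 + q4*μ^4 + q5*μ^5. Requiring Q*f - P = O(μ^7) with deg P <= 1 kills the coefficients of μ^2..μ^6 in Q*f:
  μ^2: a_2 + q1*a_1 + q2*a_0 = 0, i.e. 183/32 + (-153/32)*q1 + (9/16)*q2 = 0.
  μ^3: a_3 + q1*a_2 + q2*a_1 + q3*a_0 = 0, i.e. 41/64 + (183/32)*q1 + (-153/32)*q2 + (9/16)*q3 = 0.
  μ^4: a_4 + q1*a_3 + q2*a_2 + q3*a_1 + q4*a_0 = 0, i.e. -20491/768 + (41/64)*q1 + (183/32)*q2 + (-153/32)*q3 + (9/16)*q4 = 0.
  μ^5: a_5 + q1*a_4 + q2*a_3 + q3*a_2 + q4*a_1 + q5*a_0 = 0, i.e. 442345/4608 + (-20491/768)*q1 + (41/64)*q2 + (183/32)*q3 + (-153/32)*q4 + (9/16)*q5 = 0.
  μ^6: a_6 + q1*a_5 + q2*a_4 + q3*a_3 + q4*a_2 + q5*a_1 = 0, i.e. -1756969/6912 + (442345/4608)*q1 + (-20491/768)*q2 + (41/64)*q3 + (183/32)*q4 + (-153/32)*q5 = 0.
Solving this linear system: q1 = 297029/218154, q2 = 204565/145436, q3 = -880059/290872, q4 = 426465/72718, q5 = -984150/36359.
The numerator is Q*f truncated at degree 1: P0 = a_0 = 9/16; P1 = a_1 + q1*a_0 = -145995/36359.


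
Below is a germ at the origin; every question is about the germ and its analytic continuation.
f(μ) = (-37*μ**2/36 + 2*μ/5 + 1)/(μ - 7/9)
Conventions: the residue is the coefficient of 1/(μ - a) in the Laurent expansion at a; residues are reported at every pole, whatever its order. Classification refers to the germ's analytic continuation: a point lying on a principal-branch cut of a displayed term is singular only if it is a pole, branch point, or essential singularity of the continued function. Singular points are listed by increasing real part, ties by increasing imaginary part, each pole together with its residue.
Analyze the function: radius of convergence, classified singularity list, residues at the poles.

Radius of convergence at 0: 7/9.
At 7/9: a pole of order 1; residue 10051/14580.

Denominator factor (μ - 7/9): pole of order 1 at 7/9, modulus 7/9.
The radius of convergence is the smallest modulus among the singular points: 7/9.
At the order-1 pole 7/9 set g(μ) = (μ - (7/9))*f(μ) = -37*μ**2/36 + 2*μ/5 + 1.
Simple pole: residue = g(a) at a = 7/9, which is 10051/14580.


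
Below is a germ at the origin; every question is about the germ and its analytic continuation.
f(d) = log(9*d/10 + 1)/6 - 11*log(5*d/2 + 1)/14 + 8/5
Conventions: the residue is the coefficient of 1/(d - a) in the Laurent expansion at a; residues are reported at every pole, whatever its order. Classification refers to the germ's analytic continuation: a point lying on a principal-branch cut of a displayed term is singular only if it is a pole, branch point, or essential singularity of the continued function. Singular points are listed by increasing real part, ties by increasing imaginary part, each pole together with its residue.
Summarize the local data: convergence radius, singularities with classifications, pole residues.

Radius of convergence at 0: 2/5.
At -10/9: a logarithmic branch point.
At -2/5: a logarithmic branch point.

Branch term (1/6)*log(1 - d/(-10/9)): its argument vanishes at d = -10/9, a logarithmic branch point, modulus 10/9.
Branch term (-11/14)*log(1 - d/(-2/5)): its argument vanishes at d = -2/5, a logarithmic branch point, modulus 2/5.
The radius of convergence is the smallest modulus among the singular points: 2/5.
List the singular points by increasing real part (a conjugate pair: the negative imaginary part first).


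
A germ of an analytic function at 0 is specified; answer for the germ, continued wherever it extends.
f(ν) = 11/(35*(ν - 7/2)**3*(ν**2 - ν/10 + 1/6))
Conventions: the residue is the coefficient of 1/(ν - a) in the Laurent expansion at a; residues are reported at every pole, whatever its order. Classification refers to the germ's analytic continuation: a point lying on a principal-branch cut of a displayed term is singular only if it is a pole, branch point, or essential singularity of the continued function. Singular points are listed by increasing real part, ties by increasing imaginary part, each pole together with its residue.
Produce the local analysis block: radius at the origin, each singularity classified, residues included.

Radius of convergence at 0: (1/6)*sqrt(6).
At (1/20) - ((1/60)*sqrt(591))*i: a pole of order 1; residue (-1055637/332065496) - ((3340359/9345271816)*sqrt(591))*i.
At (1/20) + ((1/60)*sqrt(591))*i: a pole of order 1; residue (-1055637/332065496) + ((3340359/9345271816)*sqrt(591))*i.
At 7/2: a pole of order 3; residue 1055637/166032748.

Denominator factor (ν - 7/2)^3: pole of order 3 at 7/2, modulus 7/2.
Denominator factor (ν**2 - ν/10 + 1/6): discriminant -197/300, complex-conjugate roots (1/20) + ((1/60)*sqrt(591))*i and (1/20) - ((1/60)*sqrt(591))*i; poles of order 1, moduli (1/6)*sqrt(6) and (1/6)*sqrt(6).
The radius of convergence is the smallest modulus among the singular points: (1/6)*sqrt(6).
The factor ν**2 - ν/10 + 1/6 splits as (ν - a)(ν - a') with a = (1/20) - ((1/60)*sqrt(591))*i, a' = (1/20) + ((1/60)*sqrt(591))*i. At the order-1 pole a set g(ν) = (ν - a)*f(ν) = [11/(35*(ν - 7/2)**3)] / (ν - a').
Simple pole: residue = g(a) at a = (1/20) - ((1/60)*sqrt(591))*i, which is (-1055637/332065496) - ((3340359/9345271816)*sqrt(591))*i.
The factor ν**2 - ν/10 + 1/6 splits as (ν - a)(ν - a') with a = (1/20) + ((1/60)*sqrt(591))*i, a' = (1/20) - ((1/60)*sqrt(591))*i. At the order-1 pole a set g(ν) = (ν - a)*f(ν) = [11/(35*(ν - 7/2)**3)] / (ν - a').
Simple pole: residue = g(a) at a = (1/20) + ((1/60)*sqrt(591))*i, which is (-1055637/332065496) + ((3340359/9345271816)*sqrt(591))*i.
At the order-3 pole 7/2 set g(ν) = (ν - (7/2))^3*f(ν) = 11/(35*(ν**2 - ν/10 + 1/6)).
Order-3 pole: residue = g''(a)/2; g''(7/2) = 1055637/83016374, so the residue is 1055637/166032748.
List the singular points by increasing real part (a conjugate pair: the negative imaginary part first).


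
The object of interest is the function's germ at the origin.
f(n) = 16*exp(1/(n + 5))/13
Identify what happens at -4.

The point is a regular point.

There is no denominator, hence no pole anywhere.
The essential point of exp(1/(n - (-5))) is -5, not -4.
So the germ continues analytically to -4.


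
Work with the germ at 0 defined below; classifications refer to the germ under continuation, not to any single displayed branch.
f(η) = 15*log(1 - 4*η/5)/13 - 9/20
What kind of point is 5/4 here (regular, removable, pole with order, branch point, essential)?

The term (15/13)*log(1 - η/(5/4)) has argument 1 - 5/4/(5/4) = 0 at 5/4: a logarithmic (infinitely-sheeted) branch point; the remaining terms are analytic or single-valued there.

The point is a logarithmic branch point.


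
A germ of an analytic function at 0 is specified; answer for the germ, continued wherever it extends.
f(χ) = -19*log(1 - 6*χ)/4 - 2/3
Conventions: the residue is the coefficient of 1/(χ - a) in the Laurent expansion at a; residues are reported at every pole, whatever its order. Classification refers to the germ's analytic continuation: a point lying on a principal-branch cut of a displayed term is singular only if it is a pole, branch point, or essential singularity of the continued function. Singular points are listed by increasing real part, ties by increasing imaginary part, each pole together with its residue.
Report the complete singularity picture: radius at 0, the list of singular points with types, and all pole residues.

Branch term (-19/4)*log(1 - χ/(1/6)): its argument vanishes at χ = 1/6, a logarithmic branch point, modulus 1/6.
The radius of convergence is the smallest modulus among the singular points: 1/6.

Radius of convergence at 0: 1/6.
At 1/6: a logarithmic branch point.


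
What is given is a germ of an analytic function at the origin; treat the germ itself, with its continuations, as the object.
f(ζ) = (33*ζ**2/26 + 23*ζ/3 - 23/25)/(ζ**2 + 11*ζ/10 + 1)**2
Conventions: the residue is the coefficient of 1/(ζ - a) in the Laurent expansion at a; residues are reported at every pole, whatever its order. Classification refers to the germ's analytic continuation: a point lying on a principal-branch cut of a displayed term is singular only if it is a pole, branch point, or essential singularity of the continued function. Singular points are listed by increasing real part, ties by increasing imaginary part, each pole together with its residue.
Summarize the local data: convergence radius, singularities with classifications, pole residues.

Denominator factor (ζ**2 + 11*ζ/10 + 1)^2: discriminant -279/100, complex-conjugate roots (-11/20) + ((3/20)*sqrt(31))*i and (-11/20) - ((3/20)*sqrt(31))*i; poles of order 2, moduli 1 and 1.
The radius of convergence is the smallest modulus among the singular points: 1.
The factor ζ**2 + 11*ζ/10 + 1 splits as (ζ - a)(ζ - a') with a = (-11/20) - ((3/20)*sqrt(31))*i, a' = (-11/20) + ((3/20)*sqrt(31))*i. At the order-2 pole a set g(ζ) = (ζ - a)^2*f(ζ) = [33*ζ**2/26 + 23*ζ/3 - 23/25] / (ζ - a')^2.
Order-2 pole: residue = g'(a); g'((-11/20) - ((3/20)*sqrt(31))*i) = -((301660/1011933)*sqrt(31))*i, so the residue is -((301660/1011933)*sqrt(31))*i.
The factor ζ**2 + 11*ζ/10 + 1 splits as (ζ - a)(ζ - a') with a = (-11/20) + ((3/20)*sqrt(31))*i, a' = (-11/20) - ((3/20)*sqrt(31))*i. At the order-2 pole a set g(ζ) = (ζ - a)^2*f(ζ) = [33*ζ**2/26 + 23*ζ/3 - 23/25] / (ζ - a')^2.
Order-2 pole: residue = g'(a); g'((-11/20) + ((3/20)*sqrt(31))*i) = ((301660/1011933)*sqrt(31))*i, so the residue is ((301660/1011933)*sqrt(31))*i.
List the singular points by increasing real part (a conjugate pair: the negative imaginary part first).

Radius of convergence at 0: 1.
At (-11/20) - ((3/20)*sqrt(31))*i: a pole of order 2; residue -((301660/1011933)*sqrt(31))*i.
At (-11/20) + ((3/20)*sqrt(31))*i: a pole of order 2; residue ((301660/1011933)*sqrt(31))*i.


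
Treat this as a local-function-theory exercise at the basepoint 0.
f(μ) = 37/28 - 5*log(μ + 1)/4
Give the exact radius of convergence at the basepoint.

The radius of convergence is 1.

Branch term (-5/4)*log(1 - μ/(-1)): its argument vanishes at μ = -1, a logarithmic branch point, modulus 1.
The radius of convergence is the smallest modulus among the singular points: 1.


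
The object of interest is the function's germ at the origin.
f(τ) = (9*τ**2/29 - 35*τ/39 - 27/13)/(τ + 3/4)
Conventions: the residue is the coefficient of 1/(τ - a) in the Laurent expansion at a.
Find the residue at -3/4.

At the order-1 pole -3/4 set g(τ) = (τ - (-3/4))*f(τ) = 9*τ**2/29 - 35*τ/39 - 27/13.
Simple pole: residue = g(a) at a = -3/4, which is -7415/6032.

The residue is -7415/6032.


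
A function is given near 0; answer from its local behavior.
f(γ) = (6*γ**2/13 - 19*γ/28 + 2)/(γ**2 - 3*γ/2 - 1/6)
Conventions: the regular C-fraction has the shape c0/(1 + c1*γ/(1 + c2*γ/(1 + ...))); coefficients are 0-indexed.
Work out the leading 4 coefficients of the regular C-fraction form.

Taylor coefficients (expand at 0): a_0 = -12, a_1 = 1569/14, a_2 = -197181/182, a_3 = 1897011/182.
c0 = a_0 = -12. Peel one level at a time: if S = 1 + c*γ/S' with S'(0) = 1, then c is the γ-coefficient of S and S' = c*γ/(S - 1).
S_1 = c0/f = 1 + (523/56)*γ + (-124835/40768)*γ^2 + ...; c1 = 523/56.
S_2 = c1*γ/(S_1 - 1) = 1 + (124835/380744)*γ + (20779266/46226401)*γ^2 + ...; c2 = 124835/380744.
S_3 = c2*γ/(S_2 - 1) = 1 + (-1163638896/848753165)*γ + ...; c3 = -1163638896/848753165.

The regular C-fraction coefficients are [-12, 523/56, 124835/380744, -1163638896/848753165].


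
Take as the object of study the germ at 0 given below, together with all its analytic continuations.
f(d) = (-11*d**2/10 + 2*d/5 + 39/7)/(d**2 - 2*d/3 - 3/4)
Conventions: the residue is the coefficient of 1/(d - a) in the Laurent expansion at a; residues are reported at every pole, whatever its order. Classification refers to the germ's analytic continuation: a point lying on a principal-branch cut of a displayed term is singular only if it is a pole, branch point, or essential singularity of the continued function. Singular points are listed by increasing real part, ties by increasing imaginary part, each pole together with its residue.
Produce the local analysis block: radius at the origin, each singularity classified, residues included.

Denominator factor (d**2 - 2*d/3 - 3/4): discriminant 31/9, real irrational roots 1/3 + (1/6)*sqrt(31) and 1/3 - (1/6)*sqrt(31); poles of order 1, moduli 1/3 + (1/6)*sqrt(31) and -1/3 + (1/6)*sqrt(31).
The radius of convergence is the smallest modulus among the singular points: -1/3 + (1/6)*sqrt(31).
The factor d**2 - 2*d/3 - 3/4 splits as (d - a)(d - a') with a = 1/3 - (1/6)*sqrt(31), a' = 1/3 + (1/6)*sqrt(31). At the order-1 pole a set g(d) = (d - a)*f(d) = [-11*d**2/10 + 2*d/5 + 39/7] / (d - a').
Simple pole: residue = g(a) at a = 1/3 - (1/6)*sqrt(31), which is -1/6 - (11681/26040)*sqrt(31).
The factor d**2 - 2*d/3 - 3/4 splits as (d - a)(d - a') with a = 1/3 + (1/6)*sqrt(31), a' = 1/3 - (1/6)*sqrt(31). At the order-1 pole a set g(d) = (d - a)*f(d) = [-11*d**2/10 + 2*d/5 + 39/7] / (d - a').
Simple pole: residue = g(a) at a = 1/3 + (1/6)*sqrt(31), which is -1/6 + (11681/26040)*sqrt(31).
List the singular points by increasing real part (a conjugate pair: the negative imaginary part first).

Radius of convergence at 0: -1/3 + (1/6)*sqrt(31).
At 1/3 - (1/6)*sqrt(31): a pole of order 1; residue -1/6 - (11681/26040)*sqrt(31).
At 1/3 + (1/6)*sqrt(31): a pole of order 1; residue -1/6 + (11681/26040)*sqrt(31).


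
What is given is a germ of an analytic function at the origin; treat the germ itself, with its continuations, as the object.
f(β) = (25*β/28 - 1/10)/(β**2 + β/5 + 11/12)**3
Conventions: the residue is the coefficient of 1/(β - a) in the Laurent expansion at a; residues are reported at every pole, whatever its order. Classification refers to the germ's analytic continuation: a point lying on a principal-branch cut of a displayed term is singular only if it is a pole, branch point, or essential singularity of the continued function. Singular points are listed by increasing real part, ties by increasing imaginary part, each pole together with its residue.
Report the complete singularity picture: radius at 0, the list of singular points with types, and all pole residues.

Denominator factor (β**2 + β/5 + 11/12)^3: discriminant -272/75, complex-conjugate roots (-1/10) + ((2/15)*sqrt(51))*i and (-1/10) - ((2/15)*sqrt(51))*i; poles of order 3, moduli (1/6)*sqrt(33) and (1/6)*sqrt(33).
The radius of convergence is the smallest modulus among the singular points: (1/6)*sqrt(33).
The factor β**2 + β/5 + 11/12 splits as (β - a)(β - a') with a = (-1/10) - ((2/15)*sqrt(51))*i, a' = (-1/10) + ((2/15)*sqrt(51))*i. At the order-3 pole a set g(β) = (β - a)^3*f(β) = [25*β/28 - 1/10] / (β - a')^3.
Order-3 pole: residue = g''(a)/2; g''((-1/10) - ((2/15)*sqrt(51))*i) = -((894375/70432768)*sqrt(51))*i, so the residue is -((894375/140865536)*sqrt(51))*i.
The factor β**2 + β/5 + 11/12 splits as (β - a)(β - a') with a = (-1/10) + ((2/15)*sqrt(51))*i, a' = (-1/10) - ((2/15)*sqrt(51))*i. At the order-3 pole a set g(β) = (β - a)^3*f(β) = [25*β/28 - 1/10] / (β - a')^3.
Order-3 pole: residue = g''(a)/2; g''((-1/10) + ((2/15)*sqrt(51))*i) = ((894375/70432768)*sqrt(51))*i, so the residue is ((894375/140865536)*sqrt(51))*i.
List the singular points by increasing real part (a conjugate pair: the negative imaginary part first).

Radius of convergence at 0: (1/6)*sqrt(33).
At (-1/10) - ((2/15)*sqrt(51))*i: a pole of order 3; residue -((894375/140865536)*sqrt(51))*i.
At (-1/10) + ((2/15)*sqrt(51))*i: a pole of order 3; residue ((894375/140865536)*sqrt(51))*i.


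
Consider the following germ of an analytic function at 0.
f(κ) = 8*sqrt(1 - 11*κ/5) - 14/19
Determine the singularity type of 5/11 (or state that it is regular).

The term (8)*sqrt(1 - κ/(5/11)) has argument 1 - 5/11/(5/11) = 0 at 5/11: a square-root (algebraic, two-sheeted) branch point; the remaining terms are analytic or single-valued there.

The point is an algebraic (square-root) branch point.


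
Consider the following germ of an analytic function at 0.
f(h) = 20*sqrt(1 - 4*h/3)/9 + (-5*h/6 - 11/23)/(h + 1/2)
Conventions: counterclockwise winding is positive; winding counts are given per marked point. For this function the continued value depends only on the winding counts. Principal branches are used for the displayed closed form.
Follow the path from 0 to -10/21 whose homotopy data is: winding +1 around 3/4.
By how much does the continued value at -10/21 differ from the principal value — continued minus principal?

Continued minus principal equals -(40/189)*sqrt(721).

The rational part is single-valued and drops out of the difference; each branch term changes only by its own monodromy.
(20/9)*sqrt(1 - h/(3/4)): winding +1 is odd, the square root flips sign, contributing -2*(20/9)*sqrt(1 - (-10/21)/(3/4)) = -2*(20/9)*sqrt(103/63) = -(40/189)*sqrt(721).
Summing the contributions at h = -10/21 gives -(40/189)*sqrt(721).


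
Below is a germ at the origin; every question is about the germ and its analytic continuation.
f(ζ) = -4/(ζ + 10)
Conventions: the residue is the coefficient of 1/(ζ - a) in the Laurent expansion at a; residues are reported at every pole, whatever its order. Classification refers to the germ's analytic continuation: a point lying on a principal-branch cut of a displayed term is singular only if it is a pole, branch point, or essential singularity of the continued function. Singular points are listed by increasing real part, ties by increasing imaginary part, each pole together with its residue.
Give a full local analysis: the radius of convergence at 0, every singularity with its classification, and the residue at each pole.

Radius of convergence at 0: 10.
At -10: a pole of order 1; residue -4.

Denominator factor (ζ + 10): pole of order 1 at -10, modulus 10.
The radius of convergence is the smallest modulus among the singular points: 10.
At the order-1 pole -10 set g(ζ) = (ζ - (-10))*f(ζ) = -4.
Simple pole: residue = g(a) at a = -10, which is -4.
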